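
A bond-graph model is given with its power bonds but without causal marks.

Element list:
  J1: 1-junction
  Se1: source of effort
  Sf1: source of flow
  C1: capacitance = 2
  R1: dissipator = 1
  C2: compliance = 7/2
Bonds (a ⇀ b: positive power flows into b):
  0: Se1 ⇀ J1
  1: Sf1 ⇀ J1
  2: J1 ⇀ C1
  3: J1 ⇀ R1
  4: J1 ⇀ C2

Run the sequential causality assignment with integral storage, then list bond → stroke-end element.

b0 →J1  (Se1 (Se) sets effort on bond)
b1 →Sf1  (Sf1 (Sf) sets flow on bond)
b2 →J1  (J1 flow already set via bond 1)
b3 →J1  (J1 flow already set via bond 1)
b4 →J1  (common-f at J1 fixed by 1)

β0 →J1
β1 →Sf1
β2 →J1
β3 →J1
β4 →J1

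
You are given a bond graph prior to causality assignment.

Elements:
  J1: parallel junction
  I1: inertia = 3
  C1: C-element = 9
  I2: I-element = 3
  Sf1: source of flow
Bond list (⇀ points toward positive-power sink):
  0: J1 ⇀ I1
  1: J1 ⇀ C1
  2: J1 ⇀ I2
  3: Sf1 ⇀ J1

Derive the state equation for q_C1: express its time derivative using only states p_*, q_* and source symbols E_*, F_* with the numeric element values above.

β3 →Sf1  (source Sf1 imposes f)
β0 →I1  (I1 integral (f out))
β1 →J1  (C1 outputs effort q/C1)
β2 →I2  (common-e at J1 fixed by 1)

dq_C1/dt = F_Sf1 - p_I1/3 - p_I2/3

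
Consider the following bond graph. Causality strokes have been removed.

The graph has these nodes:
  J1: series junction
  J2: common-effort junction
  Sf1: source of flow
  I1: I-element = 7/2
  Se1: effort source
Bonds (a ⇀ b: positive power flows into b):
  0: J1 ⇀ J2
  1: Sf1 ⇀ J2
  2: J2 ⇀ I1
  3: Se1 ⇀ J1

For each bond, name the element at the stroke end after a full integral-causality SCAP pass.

bond 0 stroke at J2
bond 1 stroke at Sf1
bond 2 stroke at I1
bond 3 stroke at J1

bond 1 |Sf1  (source Sf1 imposes f)
bond 3 |J1  (source Se1 imposes e)
bond 0 |J2  (J1: last free bond brings flow in)
bond 2 |I1  (0-jn J2 has e-setter on 0)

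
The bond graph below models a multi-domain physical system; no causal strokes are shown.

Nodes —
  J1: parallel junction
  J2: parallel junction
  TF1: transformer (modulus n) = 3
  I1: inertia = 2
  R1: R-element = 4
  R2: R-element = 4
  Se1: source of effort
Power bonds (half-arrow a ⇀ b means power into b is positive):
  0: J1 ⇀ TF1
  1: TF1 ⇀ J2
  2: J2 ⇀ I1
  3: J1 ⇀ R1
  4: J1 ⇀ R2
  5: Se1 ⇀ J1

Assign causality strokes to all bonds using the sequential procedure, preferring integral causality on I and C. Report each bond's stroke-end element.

β5 →J1  (source Se1 imposes e)
β0 →TF1  (common-e at J1 fixed by 5)
β3 →R1  (J1 effort already set via bond 5)
β4 →R2  (0-jn J1 has e-setter on 5)
β1 →J2  (TF1: transformer flips bond 0)
β2 →I1  (0-jn J2 has e-setter on 1)

β0 |TF1
β1 |J2
β2 |I1
β3 |R1
β4 |R2
β5 |J1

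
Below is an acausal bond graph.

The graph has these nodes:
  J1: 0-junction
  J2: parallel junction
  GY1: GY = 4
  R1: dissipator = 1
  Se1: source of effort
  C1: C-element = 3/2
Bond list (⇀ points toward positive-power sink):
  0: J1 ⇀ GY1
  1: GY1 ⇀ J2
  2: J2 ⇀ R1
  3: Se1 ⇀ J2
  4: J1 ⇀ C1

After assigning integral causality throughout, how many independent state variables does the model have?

1  (C1 all integral)

bond 3 stroke at J2  (Se1: effort source, stroke at far end)
bond 1 stroke at GY1  (J2: bond 3 brought effort, rest push out)
bond 2 stroke at R1  (J2: bond 3 brought effort, rest push out)
bond 0 stroke at GY1  (GY1: gyrator matches bond 1)
bond 4 stroke at J1  (only one effort-in slot at J1)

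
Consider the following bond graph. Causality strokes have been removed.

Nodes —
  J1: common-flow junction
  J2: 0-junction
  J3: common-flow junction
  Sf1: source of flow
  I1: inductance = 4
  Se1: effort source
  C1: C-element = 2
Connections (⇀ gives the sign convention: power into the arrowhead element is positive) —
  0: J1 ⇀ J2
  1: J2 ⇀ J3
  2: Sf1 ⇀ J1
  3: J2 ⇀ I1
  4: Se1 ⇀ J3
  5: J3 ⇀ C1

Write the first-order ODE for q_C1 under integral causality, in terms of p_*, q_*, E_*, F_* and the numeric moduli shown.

dq_C1/dt = F_Sf1 - p_I1/4

b2 stroke at Sf1  (Sf1 fixes flow; stroke at Sf1)
b4 stroke at J3  (Se1 fixes effort; stroke away)
b0 stroke at J1  (1-jn J1 has f-setter on 2)
b3 stroke at I1  (I1 integral (f out))
b1 stroke at J2  (only one effort-in slot at J2)
b5 stroke at J3  (J3: bond 1 brought flow, rest push out)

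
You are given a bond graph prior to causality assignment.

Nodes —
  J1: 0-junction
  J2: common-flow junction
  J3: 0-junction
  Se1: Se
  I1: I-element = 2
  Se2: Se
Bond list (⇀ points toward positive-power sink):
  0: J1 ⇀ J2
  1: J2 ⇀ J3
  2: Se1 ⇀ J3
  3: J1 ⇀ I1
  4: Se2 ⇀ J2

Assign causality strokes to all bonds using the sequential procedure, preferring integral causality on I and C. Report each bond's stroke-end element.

bond 0 stroke→J1
bond 1 stroke→J2
bond 2 stroke→J3
bond 3 stroke→I1
bond 4 stroke→J2

#2 stroke→J3  (Se1: effort source, stroke at far end)
#4 stroke→J2  (Se2 fixes effort; stroke away)
#1 stroke→J2  (0-jn J3 has e-setter on 2)
#0 stroke→J1  (only one flow-in slot at J2)
#3 stroke→I1  (0-jn J1 has e-setter on 0)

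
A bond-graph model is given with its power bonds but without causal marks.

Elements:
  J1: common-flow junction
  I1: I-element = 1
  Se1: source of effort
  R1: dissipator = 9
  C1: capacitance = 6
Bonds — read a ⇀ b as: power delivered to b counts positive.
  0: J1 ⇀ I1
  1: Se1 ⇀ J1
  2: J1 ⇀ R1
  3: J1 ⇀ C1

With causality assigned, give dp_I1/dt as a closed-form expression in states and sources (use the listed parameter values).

dp_I1/dt = E_Se1 - 9*p_I1 - q_C1/6

b1 |J1  (Se1: effort source, stroke at far end)
b0 |I1  (I1: I, integral causality)
b2 |J1  (1-jn J1 has f-setter on 0)
b3 |J1  (J1 flow already set via bond 0)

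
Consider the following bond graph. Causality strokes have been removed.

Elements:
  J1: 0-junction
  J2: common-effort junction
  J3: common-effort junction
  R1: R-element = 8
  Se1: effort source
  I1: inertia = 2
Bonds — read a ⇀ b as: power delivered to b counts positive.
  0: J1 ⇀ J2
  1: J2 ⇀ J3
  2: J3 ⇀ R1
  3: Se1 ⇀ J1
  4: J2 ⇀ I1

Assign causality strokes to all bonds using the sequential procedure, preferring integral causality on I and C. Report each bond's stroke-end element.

#3 stroke at J1  (Se1: effort source, stroke at far end)
#0 stroke at J2  (common-e at J1 fixed by 3)
#1 stroke at J3  (J2 effort already set via bond 0)
#4 stroke at I1  (0-jn J2 has e-setter on 0)
#2 stroke at R1  (J3: bond 1 brought effort, rest push out)

bond 0 stroke→J2
bond 1 stroke→J3
bond 2 stroke→R1
bond 3 stroke→J1
bond 4 stroke→I1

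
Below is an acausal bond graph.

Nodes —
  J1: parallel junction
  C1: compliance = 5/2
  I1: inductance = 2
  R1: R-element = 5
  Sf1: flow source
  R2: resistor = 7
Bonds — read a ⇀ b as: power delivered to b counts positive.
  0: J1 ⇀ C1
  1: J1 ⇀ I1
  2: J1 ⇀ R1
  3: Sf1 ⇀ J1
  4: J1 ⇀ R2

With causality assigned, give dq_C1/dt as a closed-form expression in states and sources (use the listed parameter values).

b3 →Sf1  (Sf1 (Sf) sets flow on bond)
b0 →J1  (C1 outputs effort q/C1)
b1 →I1  (J1: bond 0 brought effort, rest push out)
b2 →R1  (J1 effort already set via bond 0)
b4 →R2  (0-jn J1 has e-setter on 0)

dq_C1/dt = F_Sf1 - p_I1/2 - 24*q_C1/175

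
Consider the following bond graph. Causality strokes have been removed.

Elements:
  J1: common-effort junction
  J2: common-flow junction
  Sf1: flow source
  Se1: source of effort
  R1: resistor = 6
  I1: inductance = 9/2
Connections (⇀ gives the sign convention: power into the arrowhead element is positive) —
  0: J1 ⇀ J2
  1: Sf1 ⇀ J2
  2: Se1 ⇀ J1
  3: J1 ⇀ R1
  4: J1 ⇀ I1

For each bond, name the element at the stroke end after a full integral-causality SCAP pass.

bond 1 |Sf1  (Sf1: flow source, stroke at near end)
bond 2 |J1  (Se1 (Se) sets effort on bond)
bond 0 |J2  (J1: bond 2 brought effort, rest push out)
bond 3 |R1  (common-e at J1 fixed by 2)
bond 4 |I1  (0-jn J1 has e-setter on 2)

bond 0 →J2
bond 1 →Sf1
bond 2 →J1
bond 3 →R1
bond 4 →I1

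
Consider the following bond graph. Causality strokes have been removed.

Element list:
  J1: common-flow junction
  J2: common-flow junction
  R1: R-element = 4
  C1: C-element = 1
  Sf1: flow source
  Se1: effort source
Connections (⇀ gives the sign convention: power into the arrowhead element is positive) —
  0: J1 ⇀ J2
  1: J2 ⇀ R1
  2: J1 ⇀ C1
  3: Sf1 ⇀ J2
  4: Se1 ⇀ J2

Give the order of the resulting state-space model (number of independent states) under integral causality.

1  (C1 all integral)

#3 →Sf1  (Sf1 (Sf) sets flow on bond)
#4 →J2  (Se1: effort source, stroke at far end)
#0 →J2  (common-f at J2 fixed by 3)
#1 →J2  (1-jn J2 has f-setter on 3)
#2 →J1  (1-jn J1 has f-setter on 0)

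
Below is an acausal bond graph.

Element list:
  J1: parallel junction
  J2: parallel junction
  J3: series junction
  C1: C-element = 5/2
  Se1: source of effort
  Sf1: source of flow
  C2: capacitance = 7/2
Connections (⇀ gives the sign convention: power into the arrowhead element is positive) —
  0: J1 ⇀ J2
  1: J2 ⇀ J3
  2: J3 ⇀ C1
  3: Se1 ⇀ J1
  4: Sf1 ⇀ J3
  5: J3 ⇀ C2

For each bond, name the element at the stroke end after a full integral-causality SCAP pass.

β0 stroke at J2
β1 stroke at J3
β2 stroke at J3
β3 stroke at J1
β4 stroke at Sf1
β5 stroke at J3

bond 3 stroke at J1  (source Se1 imposes e)
bond 4 stroke at Sf1  (Sf1 (Sf) sets flow on bond)
bond 0 stroke at J2  (J1: bond 3 brought effort, rest push out)
bond 1 stroke at J3  (0-jn J2 has e-setter on 0)
bond 2 stroke at J3  (common-f at J3 fixed by 4)
bond 5 stroke at J3  (J3 flow already set via bond 4)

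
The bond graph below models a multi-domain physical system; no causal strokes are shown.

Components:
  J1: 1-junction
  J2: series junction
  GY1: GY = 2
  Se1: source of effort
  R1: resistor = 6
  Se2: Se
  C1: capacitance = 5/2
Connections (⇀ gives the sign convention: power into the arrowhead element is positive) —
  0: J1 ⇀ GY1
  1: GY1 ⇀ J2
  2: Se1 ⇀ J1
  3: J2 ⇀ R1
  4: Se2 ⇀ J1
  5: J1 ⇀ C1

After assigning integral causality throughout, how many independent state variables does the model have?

1  (C1 all integral)

#2 stroke→J1  (source Se1 imposes e)
#4 stroke→J1  (source Se2 imposes e)
#5 stroke→J1  (C1 outputs effort q/C1)
#0 stroke→GY1  (only one flow-in slot at J1)
#1 stroke→GY1  (through GY1, causality inverts; strokes same side of GY1)
#3 stroke→J2  (J2: bond 1 brought flow, rest push out)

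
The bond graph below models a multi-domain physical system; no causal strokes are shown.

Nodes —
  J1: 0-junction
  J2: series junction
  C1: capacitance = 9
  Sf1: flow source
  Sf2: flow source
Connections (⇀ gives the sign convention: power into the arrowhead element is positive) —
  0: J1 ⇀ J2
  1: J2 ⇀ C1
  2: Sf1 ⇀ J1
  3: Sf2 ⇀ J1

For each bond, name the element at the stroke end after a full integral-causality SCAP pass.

b0 stroke→J1
b1 stroke→J2
b2 stroke→Sf1
b3 stroke→Sf2

β2 stroke at Sf1  (Sf1: flow source, stroke at near end)
β3 stroke at Sf2  (source Sf2 imposes f)
β0 stroke at J1  (only one effort-in slot at J1)
β1 stroke at J2  (1-jn J2 has f-setter on 0)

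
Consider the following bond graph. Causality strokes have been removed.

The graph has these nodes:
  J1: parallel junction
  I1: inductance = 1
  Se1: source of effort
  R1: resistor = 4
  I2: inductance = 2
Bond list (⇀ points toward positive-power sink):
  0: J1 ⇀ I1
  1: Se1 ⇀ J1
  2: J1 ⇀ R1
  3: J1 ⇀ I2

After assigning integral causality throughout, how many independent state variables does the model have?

2  (I1, I2 all integral)

bond 1 stroke at J1  (Se1: effort source, stroke at far end)
bond 0 stroke at I1  (common-e at J1 fixed by 1)
bond 2 stroke at R1  (J1: bond 1 brought effort, rest push out)
bond 3 stroke at I2  (common-e at J1 fixed by 1)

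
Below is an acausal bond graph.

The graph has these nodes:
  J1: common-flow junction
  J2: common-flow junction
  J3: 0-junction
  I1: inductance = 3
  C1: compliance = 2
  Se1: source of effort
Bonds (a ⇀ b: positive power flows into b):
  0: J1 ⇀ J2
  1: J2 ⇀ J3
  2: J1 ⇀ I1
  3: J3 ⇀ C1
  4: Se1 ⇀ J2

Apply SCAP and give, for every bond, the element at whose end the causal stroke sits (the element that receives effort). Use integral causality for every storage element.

bond 4 |J2  (Se1 fixes effort; stroke away)
bond 2 |I1  (I1: I, integral causality)
bond 0 |J1  (common-f at J1 fixed by 2)
bond 1 |J2  (J2 flow already set via bond 0)
bond 3 |J3  (closing 0-jn rule on J3)

b0 stroke at J1
b1 stroke at J2
b2 stroke at I1
b3 stroke at J3
b4 stroke at J2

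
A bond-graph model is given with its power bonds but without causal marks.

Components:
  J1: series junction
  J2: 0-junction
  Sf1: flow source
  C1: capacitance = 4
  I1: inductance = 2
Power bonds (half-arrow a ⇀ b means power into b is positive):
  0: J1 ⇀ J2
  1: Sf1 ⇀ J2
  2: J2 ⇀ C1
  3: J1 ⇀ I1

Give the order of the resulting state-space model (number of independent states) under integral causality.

2  (C1, I1 all integral)

bond 1 |Sf1  (Sf1 fixes flow; stroke at Sf1)
bond 2 |J2  (prefer integral on C1)
bond 0 |J1  (0-jn J2 has e-setter on 2)
bond 3 |I1  (J1: last free bond brings flow in)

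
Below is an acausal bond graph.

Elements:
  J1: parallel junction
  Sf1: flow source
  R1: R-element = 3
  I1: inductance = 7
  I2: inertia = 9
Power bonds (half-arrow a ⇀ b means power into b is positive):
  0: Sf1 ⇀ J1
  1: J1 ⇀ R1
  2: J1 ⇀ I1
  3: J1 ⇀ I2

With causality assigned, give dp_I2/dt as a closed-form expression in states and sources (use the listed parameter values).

b0 stroke at Sf1  (source Sf1 imposes f)
b2 stroke at I1  (I1 outputs flow p/I1)
b3 stroke at I2  (I2: I, integral causality)
b1 stroke at J1  (J1 needs exactly one e-in)

dp_I2/dt = 3*F_Sf1 - 3*p_I1/7 - p_I2/3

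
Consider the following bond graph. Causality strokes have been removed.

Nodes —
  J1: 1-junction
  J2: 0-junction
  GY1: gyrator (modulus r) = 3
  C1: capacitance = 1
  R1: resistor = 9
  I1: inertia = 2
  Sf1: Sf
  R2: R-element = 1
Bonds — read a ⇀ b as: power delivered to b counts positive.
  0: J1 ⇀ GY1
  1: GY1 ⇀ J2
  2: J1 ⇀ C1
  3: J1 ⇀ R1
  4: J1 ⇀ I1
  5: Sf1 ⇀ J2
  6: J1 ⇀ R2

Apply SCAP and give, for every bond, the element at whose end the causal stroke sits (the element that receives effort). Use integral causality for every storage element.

bond 5 stroke at Sf1  (source Sf1 imposes f)
bond 1 stroke at J2  (only one effort-in slot at J2)
bond 0 stroke at J1  (GY GY1: same side as bond 1)
bond 2 stroke at J1  (prefer integral on C1)
bond 4 stroke at I1  (I1 integral (f out))
bond 3 stroke at J1  (J1 flow already set via bond 4)
bond 6 stroke at J1  (J1 flow already set via bond 4)

bond 0 →J1
bond 1 →J2
bond 2 →J1
bond 3 →J1
bond 4 →I1
bond 5 →Sf1
bond 6 →J1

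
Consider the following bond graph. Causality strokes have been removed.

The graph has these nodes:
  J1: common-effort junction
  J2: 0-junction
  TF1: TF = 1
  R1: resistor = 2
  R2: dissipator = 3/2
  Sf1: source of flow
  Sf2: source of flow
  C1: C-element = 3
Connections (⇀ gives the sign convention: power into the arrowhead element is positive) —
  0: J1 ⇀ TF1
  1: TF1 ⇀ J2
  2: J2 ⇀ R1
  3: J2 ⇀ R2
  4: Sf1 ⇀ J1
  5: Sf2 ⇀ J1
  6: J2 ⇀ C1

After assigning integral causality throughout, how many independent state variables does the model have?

1  (C1 all integral)

β4 stroke→Sf1  (source Sf1 imposes f)
β5 stroke→Sf2  (Sf2: flow source, stroke at near end)
β0 stroke→J1  (J1: last free bond brings effort in)
β1 stroke→TF1  (TF1: transformer flips bond 0)
β6 stroke→J2  (C1: C, integral causality)
β2 stroke→R1  (J2 effort already set via bond 6)
β3 stroke→R2  (J2 effort already set via bond 6)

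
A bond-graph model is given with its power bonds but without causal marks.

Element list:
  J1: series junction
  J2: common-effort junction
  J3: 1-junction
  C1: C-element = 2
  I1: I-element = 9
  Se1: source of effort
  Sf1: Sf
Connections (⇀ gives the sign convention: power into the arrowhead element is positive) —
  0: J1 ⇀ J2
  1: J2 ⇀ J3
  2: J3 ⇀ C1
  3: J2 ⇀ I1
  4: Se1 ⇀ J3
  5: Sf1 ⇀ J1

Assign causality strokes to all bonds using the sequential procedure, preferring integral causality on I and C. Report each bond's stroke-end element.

bond 4 stroke→J3  (Se1 fixes effort; stroke away)
bond 5 stroke→Sf1  (source Sf1 imposes f)
bond 0 stroke→J1  (common-f at J1 fixed by 5)
bond 2 stroke→J3  (C1 outputs effort q/C1)
bond 1 stroke→J2  (J3 needs exactly one f-in)
bond 3 stroke→I1  (J2: bond 1 brought effort, rest push out)

β0 →J1
β1 →J2
β2 →J3
β3 →I1
β4 →J3
β5 →Sf1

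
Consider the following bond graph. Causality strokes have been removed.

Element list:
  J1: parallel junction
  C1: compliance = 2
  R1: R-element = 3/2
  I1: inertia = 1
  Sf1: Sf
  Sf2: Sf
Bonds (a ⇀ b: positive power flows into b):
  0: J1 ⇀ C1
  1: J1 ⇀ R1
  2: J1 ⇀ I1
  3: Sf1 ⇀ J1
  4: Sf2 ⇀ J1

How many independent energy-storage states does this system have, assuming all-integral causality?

2  (C1, I1 all integral)

β3 →Sf1  (Sf1: flow source, stroke at near end)
β4 →Sf2  (source Sf2 imposes f)
β0 →J1  (C1 outputs effort q/C1)
β1 →R1  (J1 effort already set via bond 0)
β2 →I1  (common-e at J1 fixed by 0)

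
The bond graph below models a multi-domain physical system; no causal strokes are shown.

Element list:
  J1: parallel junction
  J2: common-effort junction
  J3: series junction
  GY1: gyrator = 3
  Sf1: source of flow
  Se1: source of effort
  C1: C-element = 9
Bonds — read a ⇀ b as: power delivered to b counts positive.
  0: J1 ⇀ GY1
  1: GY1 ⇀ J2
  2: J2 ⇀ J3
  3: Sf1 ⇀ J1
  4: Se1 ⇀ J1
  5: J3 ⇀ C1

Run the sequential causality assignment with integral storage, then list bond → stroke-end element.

#0 stroke at GY1
#1 stroke at GY1
#2 stroke at J2
#3 stroke at Sf1
#4 stroke at J1
#5 stroke at J3

b3 |Sf1  (Sf1 (Sf) sets flow on bond)
b4 |J1  (source Se1 imposes e)
b0 |GY1  (J1: bond 4 brought effort, rest push out)
b1 |GY1  (GY1 both-in/both-out from 0)
b2 |J2  (closing 0-jn rule on J2)
b5 |J3  (J3: bond 2 brought flow, rest push out)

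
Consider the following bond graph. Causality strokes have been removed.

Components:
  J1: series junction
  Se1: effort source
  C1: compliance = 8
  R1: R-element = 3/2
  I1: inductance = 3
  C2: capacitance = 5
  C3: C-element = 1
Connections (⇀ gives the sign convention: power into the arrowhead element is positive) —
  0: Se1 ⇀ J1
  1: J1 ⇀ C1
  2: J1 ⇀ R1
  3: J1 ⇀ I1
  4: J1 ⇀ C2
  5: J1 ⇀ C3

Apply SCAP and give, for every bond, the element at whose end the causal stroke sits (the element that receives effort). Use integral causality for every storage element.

b0 stroke at J1  (Se1 (Se) sets effort on bond)
b1 stroke at J1  (prefer integral on C1)
b3 stroke at I1  (prefer integral on I1)
b2 stroke at J1  (J1 flow already set via bond 3)
b4 stroke at J1  (common-f at J1 fixed by 3)
b5 stroke at J1  (common-f at J1 fixed by 3)

#0 stroke→J1
#1 stroke→J1
#2 stroke→J1
#3 stroke→I1
#4 stroke→J1
#5 stroke→J1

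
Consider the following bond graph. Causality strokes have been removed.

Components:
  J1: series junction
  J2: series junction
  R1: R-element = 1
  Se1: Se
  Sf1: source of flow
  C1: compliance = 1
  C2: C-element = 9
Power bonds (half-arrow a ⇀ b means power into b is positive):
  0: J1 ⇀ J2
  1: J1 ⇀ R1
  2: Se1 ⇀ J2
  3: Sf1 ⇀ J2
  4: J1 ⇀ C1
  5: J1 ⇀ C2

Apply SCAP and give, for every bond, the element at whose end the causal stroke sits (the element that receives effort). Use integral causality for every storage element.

β2 stroke at J2  (Se1: effort source, stroke at far end)
β3 stroke at Sf1  (Sf1 fixes flow; stroke at Sf1)
β0 stroke at J2  (J2 flow already set via bond 3)
β1 stroke at J1  (common-f at J1 fixed by 0)
β4 stroke at J1  (1-jn J1 has f-setter on 0)
β5 stroke at J1  (1-jn J1 has f-setter on 0)

b0 stroke at J2
b1 stroke at J1
b2 stroke at J2
b3 stroke at Sf1
b4 stroke at J1
b5 stroke at J1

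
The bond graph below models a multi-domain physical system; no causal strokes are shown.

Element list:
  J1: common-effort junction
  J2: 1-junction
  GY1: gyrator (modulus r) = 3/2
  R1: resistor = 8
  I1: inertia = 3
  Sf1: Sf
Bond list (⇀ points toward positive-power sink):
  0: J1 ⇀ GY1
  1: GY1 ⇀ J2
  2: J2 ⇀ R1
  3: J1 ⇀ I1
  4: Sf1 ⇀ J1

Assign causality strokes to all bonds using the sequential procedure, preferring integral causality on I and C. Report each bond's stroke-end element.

β4 |Sf1  (Sf1: flow source, stroke at near end)
β3 |I1  (prefer integral on I1)
β0 |J1  (J1: last free bond brings effort in)
β1 |J2  (GY1: gyrator matches bond 0)
β2 |R1  (J2: last free bond brings flow in)

bond 0 →J1
bond 1 →J2
bond 2 →R1
bond 3 →I1
bond 4 →Sf1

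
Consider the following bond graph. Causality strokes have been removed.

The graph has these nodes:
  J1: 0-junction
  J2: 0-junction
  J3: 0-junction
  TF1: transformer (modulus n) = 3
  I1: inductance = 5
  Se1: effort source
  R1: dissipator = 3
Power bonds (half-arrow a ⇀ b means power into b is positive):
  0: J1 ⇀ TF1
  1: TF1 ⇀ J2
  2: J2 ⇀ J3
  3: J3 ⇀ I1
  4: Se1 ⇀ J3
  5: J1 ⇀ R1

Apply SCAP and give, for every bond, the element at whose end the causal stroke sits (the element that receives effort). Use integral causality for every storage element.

β4 stroke→J3  (source Se1 imposes e)
β2 stroke→J2  (J3 effort already set via bond 4)
β3 stroke→I1  (J3 effort already set via bond 4)
β1 stroke→TF1  (common-e at J2 fixed by 2)
β0 stroke→J1  (TF1: transformer flips bond 1)
β5 stroke→R1  (J1 effort already set via bond 0)

bond 0 stroke at J1
bond 1 stroke at TF1
bond 2 stroke at J2
bond 3 stroke at I1
bond 4 stroke at J3
bond 5 stroke at R1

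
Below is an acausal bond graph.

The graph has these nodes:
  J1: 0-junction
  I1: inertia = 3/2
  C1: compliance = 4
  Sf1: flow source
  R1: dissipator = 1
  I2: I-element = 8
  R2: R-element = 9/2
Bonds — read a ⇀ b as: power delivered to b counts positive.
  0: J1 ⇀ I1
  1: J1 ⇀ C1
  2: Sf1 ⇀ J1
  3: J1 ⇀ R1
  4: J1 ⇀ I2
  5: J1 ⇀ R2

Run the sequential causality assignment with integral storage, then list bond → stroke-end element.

b2 |Sf1  (Sf1 fixes flow; stroke at Sf1)
b0 |I1  (I1 integral (f out))
b1 |J1  (C1 integral (e out))
b3 |R1  (0-jn J1 has e-setter on 1)
b4 |I2  (J1: bond 1 brought effort, rest push out)
b5 |R2  (J1 effort already set via bond 1)

β0 |I1
β1 |J1
β2 |Sf1
β3 |R1
β4 |I2
β5 |R2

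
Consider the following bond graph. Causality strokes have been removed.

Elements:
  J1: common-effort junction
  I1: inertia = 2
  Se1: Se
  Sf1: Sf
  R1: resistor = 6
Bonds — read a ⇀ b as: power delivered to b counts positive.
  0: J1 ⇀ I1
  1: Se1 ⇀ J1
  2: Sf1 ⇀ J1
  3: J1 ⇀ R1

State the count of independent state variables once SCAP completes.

1  (I1 all integral)

bond 1 stroke at J1  (Se1 fixes effort; stroke away)
bond 2 stroke at Sf1  (source Sf1 imposes f)
bond 0 stroke at I1  (common-e at J1 fixed by 1)
bond 3 stroke at R1  (common-e at J1 fixed by 1)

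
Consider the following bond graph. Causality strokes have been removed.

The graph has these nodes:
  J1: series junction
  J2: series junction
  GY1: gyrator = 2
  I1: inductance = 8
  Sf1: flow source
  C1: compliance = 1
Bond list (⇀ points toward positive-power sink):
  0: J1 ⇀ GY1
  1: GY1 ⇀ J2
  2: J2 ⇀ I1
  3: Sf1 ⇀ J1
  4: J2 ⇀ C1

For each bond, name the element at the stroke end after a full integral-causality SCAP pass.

#0 stroke at J1
#1 stroke at J2
#2 stroke at I1
#3 stroke at Sf1
#4 stroke at J2

β3 stroke→Sf1  (Sf1 fixes flow; stroke at Sf1)
β0 stroke→J1  (1-jn J1 has f-setter on 3)
β1 stroke→J2  (GY1 both-in/both-out from 0)
β2 stroke→I1  (prefer integral on I1)
β4 stroke→J2  (1-jn J2 has f-setter on 2)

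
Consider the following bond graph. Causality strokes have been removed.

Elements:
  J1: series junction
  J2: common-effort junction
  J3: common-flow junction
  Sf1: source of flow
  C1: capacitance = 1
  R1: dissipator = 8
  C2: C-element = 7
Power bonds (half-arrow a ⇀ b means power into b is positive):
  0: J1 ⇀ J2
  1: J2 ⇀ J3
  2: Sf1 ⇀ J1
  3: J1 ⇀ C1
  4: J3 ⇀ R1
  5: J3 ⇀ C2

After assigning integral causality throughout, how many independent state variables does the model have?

β2 stroke→Sf1  (Sf1 fixes flow; stroke at Sf1)
β0 stroke→J1  (J1 flow already set via bond 2)
β3 stroke→J1  (J1: bond 2 brought flow, rest push out)
β1 stroke→J2  (only one effort-in slot at J2)
β4 stroke→J3  (1-jn J3 has f-setter on 1)
β5 stroke→J3  (1-jn J3 has f-setter on 1)

2  (C1, C2 all integral)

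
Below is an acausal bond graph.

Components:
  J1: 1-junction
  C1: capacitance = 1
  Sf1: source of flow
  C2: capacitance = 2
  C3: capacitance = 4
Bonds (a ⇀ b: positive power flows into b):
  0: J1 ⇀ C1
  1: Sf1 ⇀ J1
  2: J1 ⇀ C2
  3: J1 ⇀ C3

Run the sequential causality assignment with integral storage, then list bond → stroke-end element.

β1 stroke at Sf1  (Sf1 fixes flow; stroke at Sf1)
β0 stroke at J1  (J1: bond 1 brought flow, rest push out)
β2 stroke at J1  (common-f at J1 fixed by 1)
β3 stroke at J1  (1-jn J1 has f-setter on 1)

β0 stroke→J1
β1 stroke→Sf1
β2 stroke→J1
β3 stroke→J1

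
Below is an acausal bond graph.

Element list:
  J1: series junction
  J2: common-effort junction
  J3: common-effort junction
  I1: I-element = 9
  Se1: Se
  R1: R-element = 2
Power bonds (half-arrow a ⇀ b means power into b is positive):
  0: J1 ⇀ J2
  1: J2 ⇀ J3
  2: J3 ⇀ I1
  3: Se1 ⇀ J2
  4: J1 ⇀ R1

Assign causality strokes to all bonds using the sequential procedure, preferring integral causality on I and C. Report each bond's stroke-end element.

bond 3 |J2  (Se1 (Se) sets effort on bond)
bond 0 |J1  (J2 effort already set via bond 3)
bond 1 |J3  (common-e at J2 fixed by 3)
bond 2 |I1  (J3 effort already set via bond 1)
bond 4 |R1  (J1: last free bond brings flow in)

β0 stroke→J1
β1 stroke→J3
β2 stroke→I1
β3 stroke→J2
β4 stroke→R1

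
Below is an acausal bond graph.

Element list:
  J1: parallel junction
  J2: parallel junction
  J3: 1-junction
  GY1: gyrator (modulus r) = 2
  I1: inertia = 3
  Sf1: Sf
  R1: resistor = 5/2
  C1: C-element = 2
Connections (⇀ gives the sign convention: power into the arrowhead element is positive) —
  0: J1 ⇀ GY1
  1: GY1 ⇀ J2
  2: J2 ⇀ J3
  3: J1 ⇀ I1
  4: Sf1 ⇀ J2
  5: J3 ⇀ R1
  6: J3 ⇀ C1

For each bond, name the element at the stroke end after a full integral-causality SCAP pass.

#0 |J1
#1 |J2
#2 |J3
#3 |I1
#4 |Sf1
#5 |R1
#6 |J3

bond 4 stroke→Sf1  (Sf1 (Sf) sets flow on bond)
bond 3 stroke→I1  (prefer integral on I1)
bond 0 stroke→J1  (J1 needs exactly one e-in)
bond 1 stroke→J2  (GY1 both-in/both-out from 0)
bond 2 stroke→J3  (J2 effort already set via bond 1)
bond 6 stroke→J3  (C1 outputs effort q/C1)
bond 5 stroke→R1  (only one flow-in slot at J3)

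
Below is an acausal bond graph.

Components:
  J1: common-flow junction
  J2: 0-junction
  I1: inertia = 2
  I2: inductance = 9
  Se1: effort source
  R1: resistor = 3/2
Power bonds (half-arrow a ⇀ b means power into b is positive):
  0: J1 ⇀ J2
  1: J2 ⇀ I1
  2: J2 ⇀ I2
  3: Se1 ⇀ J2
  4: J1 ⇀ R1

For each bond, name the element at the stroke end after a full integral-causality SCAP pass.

#3 stroke at J2  (source Se1 imposes e)
#0 stroke at J1  (0-jn J2 has e-setter on 3)
#1 stroke at I1  (J2: bond 3 brought effort, rest push out)
#2 stroke at I2  (J2: bond 3 brought effort, rest push out)
#4 stroke at R1  (closing 1-jn rule on J1)

β0 →J1
β1 →I1
β2 →I2
β3 →J2
β4 →R1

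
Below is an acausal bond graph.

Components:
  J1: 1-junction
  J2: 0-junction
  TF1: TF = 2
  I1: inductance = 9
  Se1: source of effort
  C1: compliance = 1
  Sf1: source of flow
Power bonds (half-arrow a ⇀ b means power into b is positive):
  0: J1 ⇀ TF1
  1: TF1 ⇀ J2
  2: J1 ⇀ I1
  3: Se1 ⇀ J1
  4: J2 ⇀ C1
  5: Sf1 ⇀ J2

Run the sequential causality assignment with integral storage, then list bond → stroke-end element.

#0 stroke→J1
#1 stroke→TF1
#2 stroke→I1
#3 stroke→J1
#4 stroke→J2
#5 stroke→Sf1

β3 |J1  (Se1 (Se) sets effort on bond)
β5 |Sf1  (Sf1 (Sf) sets flow on bond)
β2 |I1  (I1: I, integral causality)
β0 |J1  (common-f at J1 fixed by 2)
β1 |TF1  (TF1 one-in-one-out from 0)
β4 |J2  (only one effort-in slot at J2)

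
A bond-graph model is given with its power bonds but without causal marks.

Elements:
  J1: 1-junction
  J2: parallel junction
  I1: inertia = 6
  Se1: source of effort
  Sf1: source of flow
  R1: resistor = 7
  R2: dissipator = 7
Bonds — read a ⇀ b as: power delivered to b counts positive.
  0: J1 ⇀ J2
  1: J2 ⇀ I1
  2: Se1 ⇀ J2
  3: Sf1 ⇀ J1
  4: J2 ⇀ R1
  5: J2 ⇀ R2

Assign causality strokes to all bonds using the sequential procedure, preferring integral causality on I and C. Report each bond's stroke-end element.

b2 stroke→J2  (Se1: effort source, stroke at far end)
b3 stroke→Sf1  (Sf1: flow source, stroke at near end)
b0 stroke→J1  (J1 flow already set via bond 3)
b1 stroke→I1  (common-e at J2 fixed by 2)
b4 stroke→R1  (0-jn J2 has e-setter on 2)
b5 stroke→R2  (0-jn J2 has e-setter on 2)

β0 stroke at J1
β1 stroke at I1
β2 stroke at J2
β3 stroke at Sf1
β4 stroke at R1
β5 stroke at R2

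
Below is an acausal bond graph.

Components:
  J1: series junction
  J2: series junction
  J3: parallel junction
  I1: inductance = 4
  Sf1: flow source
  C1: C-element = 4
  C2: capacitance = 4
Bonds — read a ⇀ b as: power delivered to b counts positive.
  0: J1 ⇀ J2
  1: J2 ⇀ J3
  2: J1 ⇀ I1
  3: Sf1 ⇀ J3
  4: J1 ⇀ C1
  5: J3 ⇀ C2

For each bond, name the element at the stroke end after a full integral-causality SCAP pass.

β3 →Sf1  (source Sf1 imposes f)
β2 →I1  (prefer integral on I1)
β0 →J1  (J1 flow already set via bond 2)
β4 →J1  (1-jn J1 has f-setter on 2)
β1 →J2  (common-f at J2 fixed by 0)
β5 →J3  (only one effort-in slot at J3)

β0 stroke at J1
β1 stroke at J2
β2 stroke at I1
β3 stroke at Sf1
β4 stroke at J1
β5 stroke at J3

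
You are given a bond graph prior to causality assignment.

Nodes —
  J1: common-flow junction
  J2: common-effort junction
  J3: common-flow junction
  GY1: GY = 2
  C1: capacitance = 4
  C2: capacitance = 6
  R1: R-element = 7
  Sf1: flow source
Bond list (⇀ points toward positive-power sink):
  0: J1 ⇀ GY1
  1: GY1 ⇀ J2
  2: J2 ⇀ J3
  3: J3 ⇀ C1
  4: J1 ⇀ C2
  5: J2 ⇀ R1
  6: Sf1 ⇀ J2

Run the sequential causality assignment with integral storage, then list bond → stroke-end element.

bond 6 →Sf1  (source Sf1 imposes f)
bond 3 →J3  (prefer integral on C1)
bond 2 →J2  (J3: last free bond brings flow in)
bond 1 →GY1  (0-jn J2 has e-setter on 2)
bond 5 →R1  (common-e at J2 fixed by 2)
bond 0 →GY1  (GY GY1: same side as bond 1)
bond 4 →J1  (J1 flow already set via bond 0)

#0 →GY1
#1 →GY1
#2 →J2
#3 →J3
#4 →J1
#5 →R1
#6 →Sf1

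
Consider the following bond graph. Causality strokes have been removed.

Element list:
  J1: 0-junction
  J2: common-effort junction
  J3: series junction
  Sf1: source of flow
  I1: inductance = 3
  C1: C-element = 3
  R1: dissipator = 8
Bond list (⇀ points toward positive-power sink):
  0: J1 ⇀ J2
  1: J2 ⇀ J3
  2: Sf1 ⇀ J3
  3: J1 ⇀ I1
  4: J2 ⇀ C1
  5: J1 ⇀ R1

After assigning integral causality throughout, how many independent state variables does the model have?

#2 stroke at Sf1  (Sf1 fixes flow; stroke at Sf1)
#1 stroke at J3  (J3: bond 2 brought flow, rest push out)
#3 stroke at I1  (prefer integral on I1)
#4 stroke at J2  (C1 integral (e out))
#0 stroke at J1  (J2: bond 4 brought effort, rest push out)
#5 stroke at R1  (J1: bond 0 brought effort, rest push out)

2  (C1, I1 all integral)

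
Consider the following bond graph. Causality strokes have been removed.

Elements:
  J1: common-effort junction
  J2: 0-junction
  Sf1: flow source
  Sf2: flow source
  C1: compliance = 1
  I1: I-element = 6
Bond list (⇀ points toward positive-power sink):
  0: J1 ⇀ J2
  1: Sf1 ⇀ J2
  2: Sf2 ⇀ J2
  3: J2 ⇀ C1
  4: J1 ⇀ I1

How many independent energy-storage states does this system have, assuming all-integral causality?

b1 stroke at Sf1  (Sf1 (Sf) sets flow on bond)
b2 stroke at Sf2  (Sf2 (Sf) sets flow on bond)
b3 stroke at J2  (C1: C, integral causality)
b0 stroke at J1  (J2 effort already set via bond 3)
b4 stroke at I1  (0-jn J1 has e-setter on 0)

2  (C1, I1 all integral)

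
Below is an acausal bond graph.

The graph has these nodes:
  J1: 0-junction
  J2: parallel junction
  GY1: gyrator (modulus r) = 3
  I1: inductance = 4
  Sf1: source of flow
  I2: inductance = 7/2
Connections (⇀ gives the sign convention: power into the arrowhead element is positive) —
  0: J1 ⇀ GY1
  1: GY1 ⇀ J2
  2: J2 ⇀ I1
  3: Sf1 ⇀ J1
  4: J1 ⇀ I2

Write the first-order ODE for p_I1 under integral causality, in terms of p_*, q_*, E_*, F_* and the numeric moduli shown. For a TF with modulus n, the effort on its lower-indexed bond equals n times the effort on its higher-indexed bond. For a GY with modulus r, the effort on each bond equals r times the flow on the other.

β3 stroke at Sf1  (Sf1 (Sf) sets flow on bond)
β2 stroke at I1  (prefer integral on I1)
β1 stroke at J2  (closing 0-jn rule on J2)
β0 stroke at J1  (GY1: gyrator matches bond 1)
β4 stroke at I2  (J1: bond 0 brought effort, rest push out)

dp_I1/dt = 3*F_Sf1 - 6*p_I2/7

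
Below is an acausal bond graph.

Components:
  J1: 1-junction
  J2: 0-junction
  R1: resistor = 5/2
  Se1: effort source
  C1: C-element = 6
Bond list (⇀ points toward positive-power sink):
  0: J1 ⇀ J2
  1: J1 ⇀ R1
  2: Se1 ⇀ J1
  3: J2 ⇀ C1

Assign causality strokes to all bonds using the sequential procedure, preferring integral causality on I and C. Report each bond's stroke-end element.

b0 stroke→J1
b1 stroke→R1
b2 stroke→J1
b3 stroke→J2

bond 2 stroke at J1  (Se1 fixes effort; stroke away)
bond 3 stroke at J2  (C1 outputs effort q/C1)
bond 0 stroke at J1  (J2: bond 3 brought effort, rest push out)
bond 1 stroke at R1  (closing 1-jn rule on J1)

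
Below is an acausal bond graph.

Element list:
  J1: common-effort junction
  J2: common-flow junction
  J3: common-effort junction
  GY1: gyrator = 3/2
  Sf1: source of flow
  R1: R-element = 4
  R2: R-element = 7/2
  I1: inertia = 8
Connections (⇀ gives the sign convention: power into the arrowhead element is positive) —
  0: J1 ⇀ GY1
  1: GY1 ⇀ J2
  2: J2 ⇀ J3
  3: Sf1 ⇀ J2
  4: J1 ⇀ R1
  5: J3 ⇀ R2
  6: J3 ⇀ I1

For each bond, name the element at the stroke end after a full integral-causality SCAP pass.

β3 stroke at Sf1  (source Sf1 imposes f)
β1 stroke at J2  (J2: bond 3 brought flow, rest push out)
β2 stroke at J2  (J2: bond 3 brought flow, rest push out)
β0 stroke at J1  (GY1: gyrator matches bond 1)
β4 stroke at R1  (J1 effort already set via bond 0)
β6 stroke at I1  (I1 integral (f out))
β5 stroke at J3  (only one effort-in slot at J3)

#0 stroke→J1
#1 stroke→J2
#2 stroke→J2
#3 stroke→Sf1
#4 stroke→R1
#5 stroke→J3
#6 stroke→I1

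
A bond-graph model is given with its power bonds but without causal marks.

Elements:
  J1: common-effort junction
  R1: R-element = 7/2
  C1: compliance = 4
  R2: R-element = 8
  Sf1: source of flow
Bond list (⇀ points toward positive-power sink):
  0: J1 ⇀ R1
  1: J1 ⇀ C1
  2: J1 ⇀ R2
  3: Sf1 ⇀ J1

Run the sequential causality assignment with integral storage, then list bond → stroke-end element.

bond 0 →R1
bond 1 →J1
bond 2 →R2
bond 3 →Sf1

b3 |Sf1  (Sf1 (Sf) sets flow on bond)
b1 |J1  (C1 integral (e out))
b0 |R1  (J1: bond 1 brought effort, rest push out)
b2 |R2  (J1 effort already set via bond 1)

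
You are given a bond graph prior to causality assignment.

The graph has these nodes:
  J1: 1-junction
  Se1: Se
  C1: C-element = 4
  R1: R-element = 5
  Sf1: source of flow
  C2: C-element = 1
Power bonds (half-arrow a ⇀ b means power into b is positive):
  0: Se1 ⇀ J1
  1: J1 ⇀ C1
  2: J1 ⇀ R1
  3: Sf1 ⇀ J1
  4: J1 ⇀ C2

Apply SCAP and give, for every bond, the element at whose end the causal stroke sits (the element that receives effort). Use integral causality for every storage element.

β0 stroke→J1
β1 stroke→J1
β2 stroke→J1
β3 stroke→Sf1
β4 stroke→J1

#0 →J1  (Se1: effort source, stroke at far end)
#3 →Sf1  (Sf1 (Sf) sets flow on bond)
#1 →J1  (J1 flow already set via bond 3)
#2 →J1  (J1: bond 3 brought flow, rest push out)
#4 →J1  (J1 flow already set via bond 3)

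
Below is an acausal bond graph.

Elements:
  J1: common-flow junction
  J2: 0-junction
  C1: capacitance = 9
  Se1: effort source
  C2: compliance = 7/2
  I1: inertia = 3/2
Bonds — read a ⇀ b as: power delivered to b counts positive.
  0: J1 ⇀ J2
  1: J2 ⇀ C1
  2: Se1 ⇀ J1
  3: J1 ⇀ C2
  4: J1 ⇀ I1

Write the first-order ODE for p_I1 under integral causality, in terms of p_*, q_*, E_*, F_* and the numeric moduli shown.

dp_I1/dt = E_Se1 - q_C1/9 - 2*q_C2/7

bond 2 stroke at J1  (Se1 fixes effort; stroke away)
bond 1 stroke at J2  (C1: C, integral causality)
bond 0 stroke at J1  (J2 effort already set via bond 1)
bond 3 stroke at J1  (C2: C, integral causality)
bond 4 stroke at I1  (J1 needs exactly one f-in)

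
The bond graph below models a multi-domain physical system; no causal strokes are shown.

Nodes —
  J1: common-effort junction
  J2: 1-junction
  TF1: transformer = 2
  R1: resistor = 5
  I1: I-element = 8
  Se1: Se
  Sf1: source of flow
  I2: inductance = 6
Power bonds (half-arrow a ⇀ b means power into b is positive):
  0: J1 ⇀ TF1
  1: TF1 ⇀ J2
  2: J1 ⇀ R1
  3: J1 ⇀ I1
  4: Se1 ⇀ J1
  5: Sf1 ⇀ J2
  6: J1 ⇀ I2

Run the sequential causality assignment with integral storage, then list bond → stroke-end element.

β0 →TF1
β1 →J2
β2 →R1
β3 →I1
β4 →J1
β5 →Sf1
β6 →I2

#4 →J1  (Se1 (Se) sets effort on bond)
#5 →Sf1  (Sf1 fixes flow; stroke at Sf1)
#0 →TF1  (0-jn J1 has e-setter on 4)
#2 →R1  (J1: bond 4 brought effort, rest push out)
#3 →I1  (J1: bond 4 brought effort, rest push out)
#6 →I2  (J1 effort already set via bond 4)
#1 →J2  (common-f at J2 fixed by 5)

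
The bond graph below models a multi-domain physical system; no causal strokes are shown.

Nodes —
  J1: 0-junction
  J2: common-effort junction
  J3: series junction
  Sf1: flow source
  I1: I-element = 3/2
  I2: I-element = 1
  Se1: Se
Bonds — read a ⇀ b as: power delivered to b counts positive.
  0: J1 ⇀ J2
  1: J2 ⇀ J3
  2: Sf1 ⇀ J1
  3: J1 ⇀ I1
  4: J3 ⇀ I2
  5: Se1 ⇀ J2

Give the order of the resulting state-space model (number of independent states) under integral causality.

2  (I1, I2 all integral)

b2 |Sf1  (Sf1: flow source, stroke at near end)
b5 |J2  (Se1 fixes effort; stroke away)
b0 |J1  (0-jn J2 has e-setter on 5)
b1 |J3  (J2 effort already set via bond 5)
b4 |I2  (J3: last free bond brings flow in)
b3 |I1  (common-e at J1 fixed by 0)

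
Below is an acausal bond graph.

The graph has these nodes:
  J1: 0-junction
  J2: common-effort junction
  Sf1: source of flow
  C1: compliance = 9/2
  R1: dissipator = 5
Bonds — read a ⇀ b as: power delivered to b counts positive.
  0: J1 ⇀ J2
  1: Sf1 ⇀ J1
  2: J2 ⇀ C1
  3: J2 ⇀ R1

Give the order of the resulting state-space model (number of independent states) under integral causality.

β1 stroke at Sf1  (Sf1: flow source, stroke at near end)
β0 stroke at J1  (closing 0-jn rule on J1)
β2 stroke at J2  (C1 integral (e out))
β3 stroke at R1  (J2 effort already set via bond 2)

1  (C1 all integral)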